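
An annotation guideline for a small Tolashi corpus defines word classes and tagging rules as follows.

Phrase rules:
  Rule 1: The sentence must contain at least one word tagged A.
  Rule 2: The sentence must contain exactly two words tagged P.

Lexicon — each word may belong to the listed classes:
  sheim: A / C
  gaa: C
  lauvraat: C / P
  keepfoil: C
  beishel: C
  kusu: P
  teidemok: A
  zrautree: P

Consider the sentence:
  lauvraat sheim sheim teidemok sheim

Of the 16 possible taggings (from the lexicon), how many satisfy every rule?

0

Candidates per position — 1:lauvraat {C,P}; 2:sheim {A,C}; 3:sheim {A,C}; 4:teidemok {A}; 5:sheim {A,C}.
There are 16 candidate sequences in total.
Rule 2 cannot be satisfied by any choice of tags from the lexicon.
So there is no consistent tagging.
Count = 0.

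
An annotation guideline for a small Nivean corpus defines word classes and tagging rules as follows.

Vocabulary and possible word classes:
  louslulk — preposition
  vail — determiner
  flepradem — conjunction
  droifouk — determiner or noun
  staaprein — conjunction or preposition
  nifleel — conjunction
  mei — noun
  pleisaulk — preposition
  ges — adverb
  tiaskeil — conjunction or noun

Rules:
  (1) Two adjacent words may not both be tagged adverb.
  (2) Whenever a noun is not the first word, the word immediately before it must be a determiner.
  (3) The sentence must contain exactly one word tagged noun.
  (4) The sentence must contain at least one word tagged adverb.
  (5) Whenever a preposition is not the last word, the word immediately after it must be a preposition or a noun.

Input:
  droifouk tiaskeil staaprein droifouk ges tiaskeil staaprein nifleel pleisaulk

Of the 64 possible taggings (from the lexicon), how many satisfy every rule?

Candidates per position — 1:droifouk {determiner,noun}; 2:tiaskeil {conjunction,noun}; 3:staaprein {conjunction,preposition}; 4:droifouk {determiner,noun}; 5:ges {adverb}; 6:tiaskeil {conjunction,noun}; 7:staaprein {conjunction,preposition}; 8:nifleel {conjunction}; 9:pleisaulk {preposition}.
There are 64 candidate sequences in total.
The sequences that satisfy every rule: determiner noun conjunction determiner adverb conjunction conjunction conjunction preposition; noun conjunction conjunction determiner adverb conjunction conjunction conjunction preposition.
Count = 2.

2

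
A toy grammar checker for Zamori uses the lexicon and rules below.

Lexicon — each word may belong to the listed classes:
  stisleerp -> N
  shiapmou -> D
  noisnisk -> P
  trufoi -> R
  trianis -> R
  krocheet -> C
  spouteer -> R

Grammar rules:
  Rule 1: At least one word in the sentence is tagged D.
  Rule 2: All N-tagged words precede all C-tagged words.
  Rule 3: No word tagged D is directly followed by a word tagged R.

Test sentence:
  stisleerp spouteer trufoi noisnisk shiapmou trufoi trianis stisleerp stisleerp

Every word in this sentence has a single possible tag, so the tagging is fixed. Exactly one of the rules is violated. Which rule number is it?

3

Fixed tagging: N R R P D R R N N.
Checking each rule: R1 ok, R2 ok, R3 fails.
Only rule 3 fails.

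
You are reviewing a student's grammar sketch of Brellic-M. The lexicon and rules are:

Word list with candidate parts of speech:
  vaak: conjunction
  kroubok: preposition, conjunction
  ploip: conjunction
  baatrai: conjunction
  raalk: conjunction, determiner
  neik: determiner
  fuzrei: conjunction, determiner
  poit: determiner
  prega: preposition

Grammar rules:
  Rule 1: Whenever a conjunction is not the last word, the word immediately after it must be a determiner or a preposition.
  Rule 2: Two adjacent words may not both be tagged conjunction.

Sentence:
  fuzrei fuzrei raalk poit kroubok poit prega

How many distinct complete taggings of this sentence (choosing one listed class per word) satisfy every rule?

10

Candidates per position — 1:fuzrei {conjunction,determiner}; 2:fuzrei {conjunction,determiner}; 3:raalk {conjunction,determiner}; 4:poit {determiner}; 5:kroubok {preposition,conjunction}; 6:poit {determiner}; 7:prega {preposition}.
There are 16 candidate sequences in total.
Checking each against the rules leaves 10 sequences.
Count = 10.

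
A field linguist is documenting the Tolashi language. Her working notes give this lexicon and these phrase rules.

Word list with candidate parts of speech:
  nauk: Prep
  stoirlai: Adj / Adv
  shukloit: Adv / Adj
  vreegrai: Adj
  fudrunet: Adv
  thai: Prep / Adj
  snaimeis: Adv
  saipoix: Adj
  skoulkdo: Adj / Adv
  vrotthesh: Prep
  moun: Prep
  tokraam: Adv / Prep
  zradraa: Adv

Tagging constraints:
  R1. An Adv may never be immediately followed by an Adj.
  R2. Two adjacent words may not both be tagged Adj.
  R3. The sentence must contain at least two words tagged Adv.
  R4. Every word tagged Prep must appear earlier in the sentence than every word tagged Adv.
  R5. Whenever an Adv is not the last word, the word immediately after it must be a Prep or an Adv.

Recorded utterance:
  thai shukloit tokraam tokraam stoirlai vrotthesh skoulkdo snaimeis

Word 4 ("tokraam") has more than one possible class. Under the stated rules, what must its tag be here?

Prep

Candidates per position — 1:thai {Prep,Adj}; 2:shukloit {Adv,Adj}; 3:tokraam {Adv,Prep}; 4:tokraam {Adv,Prep}; 5:stoirlai {Adj,Adv}; 6:vrotthesh {Prep}; 7:skoulkdo {Adj,Adv}; 8:snaimeis {Adv}.
Word 2 cannot be Adv — rule 4 would then fail for every completion. It is Adj.
Word 3 cannot be Adv — rule 4 would then fail for every completion. It is Prep.
Word 4 cannot be Adv — rule 4 would then fail for every completion. It is Prep.
Word 5 cannot be Adv — rule 4 would then fail for every completion. It is Adj.
Word 7 cannot be Adj — rule 3 would then fail for every completion. It is Adv.
Word 1 cannot be Adj — rule 2 would then fail for every completion. It is Prep.
So the tagging must be: Prep Adj Prep Prep Adj Prep Adv Adv.
Rule-by-rule: rule 1 ok; rule 2 ok; rule 3 ok; rule 4 ok; rule 5 ok.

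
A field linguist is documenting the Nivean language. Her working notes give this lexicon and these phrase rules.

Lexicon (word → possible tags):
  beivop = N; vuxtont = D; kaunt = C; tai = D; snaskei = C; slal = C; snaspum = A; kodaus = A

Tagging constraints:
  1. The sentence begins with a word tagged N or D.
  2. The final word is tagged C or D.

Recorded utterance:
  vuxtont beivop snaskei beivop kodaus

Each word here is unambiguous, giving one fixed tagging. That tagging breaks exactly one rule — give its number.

Fixed tagging: D N C N A.
Rule check: R1 holds, R2 violated.
Only rule 2 fails.

2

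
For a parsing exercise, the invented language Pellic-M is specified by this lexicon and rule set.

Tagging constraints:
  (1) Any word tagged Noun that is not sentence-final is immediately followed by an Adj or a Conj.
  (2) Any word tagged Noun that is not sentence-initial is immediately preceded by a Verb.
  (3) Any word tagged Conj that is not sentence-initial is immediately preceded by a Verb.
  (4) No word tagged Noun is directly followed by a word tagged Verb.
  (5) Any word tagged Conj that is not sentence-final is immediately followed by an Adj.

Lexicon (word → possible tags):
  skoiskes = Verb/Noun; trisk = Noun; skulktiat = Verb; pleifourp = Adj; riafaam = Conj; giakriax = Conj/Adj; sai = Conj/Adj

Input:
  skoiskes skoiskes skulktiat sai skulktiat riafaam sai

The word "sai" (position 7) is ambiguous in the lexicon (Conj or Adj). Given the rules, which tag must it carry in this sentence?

Adj

Candidates per position — 1:skoiskes {Verb,Noun}; 2:skoiskes {Verb,Noun}; 3:skulktiat {Verb}; 4:sai {Conj,Adj}; 5:skulktiat {Verb}; 6:riafaam {Conj}; 7:sai {Conj,Adj}.
Word 1 cannot be Noun — rule 1 would then fail for every completion. It is Verb.
Word 2 cannot be Noun — rule 1 would then fail for every completion. It is Verb.
Word 4 cannot be Conj — rule 5 would then fail for every completion. It is Adj.
Word 7 cannot be Conj — rule 3 would then fail for every completion. It is Adj.
So the tagging must be: Verb Verb Verb Adj Verb Conj Adj.
Verifying each rule — rule 1 satisfied; rule 2 satisfied; rule 3 satisfied; rule 4 satisfied; rule 5 satisfied.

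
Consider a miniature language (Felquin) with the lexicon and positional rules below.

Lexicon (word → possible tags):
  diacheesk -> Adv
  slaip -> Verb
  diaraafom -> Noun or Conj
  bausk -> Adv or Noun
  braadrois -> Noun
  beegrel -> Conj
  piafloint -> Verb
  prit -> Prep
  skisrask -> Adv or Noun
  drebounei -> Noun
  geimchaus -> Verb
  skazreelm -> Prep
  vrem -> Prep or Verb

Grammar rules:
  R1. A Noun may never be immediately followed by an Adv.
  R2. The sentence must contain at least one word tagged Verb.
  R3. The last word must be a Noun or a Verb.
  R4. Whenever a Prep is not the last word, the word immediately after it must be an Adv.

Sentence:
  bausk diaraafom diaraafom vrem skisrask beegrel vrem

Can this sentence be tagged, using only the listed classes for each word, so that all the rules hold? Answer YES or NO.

YES

Candidates per position — 1:bausk {Adv,Noun}; 2:diaraafom {Noun,Conj}; 3:diaraafom {Noun,Conj}; 4:vrem {Prep,Verb}; 5:skisrask {Adv,Noun}; 6:beegrel {Conj}; 7:vrem {Prep,Verb}.
One satisfying assignment: Adv Conj Conj Verb Noun Conj Verb.
Rule-by-rule: rule 1 satisfied; rule 2 satisfied; rule 3 satisfied; rule 4 satisfied.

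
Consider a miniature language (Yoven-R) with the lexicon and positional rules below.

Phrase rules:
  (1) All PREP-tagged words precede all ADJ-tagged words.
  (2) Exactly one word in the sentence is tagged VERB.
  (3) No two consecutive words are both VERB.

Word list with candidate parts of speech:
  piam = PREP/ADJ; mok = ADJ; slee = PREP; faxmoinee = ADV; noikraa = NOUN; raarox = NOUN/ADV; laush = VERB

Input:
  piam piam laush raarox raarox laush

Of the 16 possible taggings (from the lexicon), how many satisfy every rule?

Candidates per position — 1:piam {PREP,ADJ}; 2:piam {PREP,ADJ}; 3:laush {VERB}; 4:raarox {NOUN,ADV}; 5:raarox {NOUN,ADV}; 6:laush {VERB}.
There are 16 candidate sequences in total.
Rule 2 cannot be satisfied by any choice of tags from the lexicon.
So there is no consistent tagging.
Count = 0.

0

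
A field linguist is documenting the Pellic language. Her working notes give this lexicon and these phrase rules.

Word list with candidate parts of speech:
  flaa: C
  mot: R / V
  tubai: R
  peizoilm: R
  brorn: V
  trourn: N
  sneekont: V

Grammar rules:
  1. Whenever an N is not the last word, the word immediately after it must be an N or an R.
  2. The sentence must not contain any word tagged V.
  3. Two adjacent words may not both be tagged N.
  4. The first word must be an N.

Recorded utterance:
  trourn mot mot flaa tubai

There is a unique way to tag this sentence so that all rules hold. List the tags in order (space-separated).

N R R C R

Candidates per position — 1:trourn {N}; 2:mot {R,V}; 3:mot {R,V}; 4:flaa {C}; 5:tubai {R}.
At position 2, choosing V makes rule 1 impossible to satisfy; hence R.
At position 3, choosing V makes rule 2 impossible to satisfy; hence R.
That leaves exactly one tagging: N R R C R.
Check: rule 1 satisfied; rule 2 satisfied; rule 3 satisfied; rule 4 satisfied.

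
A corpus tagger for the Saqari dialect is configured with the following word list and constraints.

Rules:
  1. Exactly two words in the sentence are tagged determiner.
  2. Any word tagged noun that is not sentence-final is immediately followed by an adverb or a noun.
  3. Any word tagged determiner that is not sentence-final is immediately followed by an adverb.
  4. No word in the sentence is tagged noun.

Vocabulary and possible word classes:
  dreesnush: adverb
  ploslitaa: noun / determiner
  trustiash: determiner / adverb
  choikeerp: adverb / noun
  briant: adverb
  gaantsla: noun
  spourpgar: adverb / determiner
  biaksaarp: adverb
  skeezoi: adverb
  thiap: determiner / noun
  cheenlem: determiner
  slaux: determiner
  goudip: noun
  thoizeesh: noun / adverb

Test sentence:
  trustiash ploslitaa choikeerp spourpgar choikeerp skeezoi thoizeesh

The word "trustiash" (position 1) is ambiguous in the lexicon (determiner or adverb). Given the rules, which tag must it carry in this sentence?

Candidates per position — 1:trustiash {determiner,adverb}; 2:ploslitaa {noun,determiner}; 3:choikeerp {adverb,noun}; 4:spourpgar {adverb,determiner}; 5:choikeerp {adverb,noun}; 6:skeezoi {adverb}; 7:thoizeesh {noun,adverb}.
Word 1 cannot be determiner — rule 3 would then fail for every completion. It is adverb.
Word 2 cannot be noun — rule 1 would then fail for every completion. It is determiner.
Word 3 cannot be noun — rule 3 would then fail for every completion. It is adverb.
Word 4 cannot be adverb — rule 1 would then fail for every completion. It is determiner.
Word 5 cannot be noun — rule 3 would then fail for every completion. It is adverb.
Word 7 cannot be noun — rule 4 would then fail for every completion. It is adverb.
So the tagging must be: adverb determiner adverb determiner adverb adverb adverb.
Verifying each rule — rule 1 ok; rule 2 ok; rule 3 ok; rule 4 ok.

adverb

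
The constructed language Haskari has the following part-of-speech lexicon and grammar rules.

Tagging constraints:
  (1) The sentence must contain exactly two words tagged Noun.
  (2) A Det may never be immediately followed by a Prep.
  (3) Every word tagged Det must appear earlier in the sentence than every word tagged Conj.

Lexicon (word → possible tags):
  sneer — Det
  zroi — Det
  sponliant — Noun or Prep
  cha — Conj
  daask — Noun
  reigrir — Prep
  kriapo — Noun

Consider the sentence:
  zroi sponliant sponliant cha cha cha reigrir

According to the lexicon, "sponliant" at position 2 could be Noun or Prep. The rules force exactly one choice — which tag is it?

Noun

Candidates per position — 1:zroi {Det}; 2:sponliant {Noun,Prep}; 3:sponliant {Noun,Prep}; 4:cha {Conj}; 5:cha {Conj}; 6:cha {Conj}; 7:reigrir {Prep}.
Position 2: tagging it Prep would leave rule 1 unsatisfiable, so it must be Noun.
Position 3: tagging it Prep would leave rule 1 unsatisfiable, so it must be Noun.
The only consistent sequence is: Det Noun Noun Conj Conj Conj Prep.
Check: rule 1 satisfied; rule 2 satisfied; rule 3 satisfied.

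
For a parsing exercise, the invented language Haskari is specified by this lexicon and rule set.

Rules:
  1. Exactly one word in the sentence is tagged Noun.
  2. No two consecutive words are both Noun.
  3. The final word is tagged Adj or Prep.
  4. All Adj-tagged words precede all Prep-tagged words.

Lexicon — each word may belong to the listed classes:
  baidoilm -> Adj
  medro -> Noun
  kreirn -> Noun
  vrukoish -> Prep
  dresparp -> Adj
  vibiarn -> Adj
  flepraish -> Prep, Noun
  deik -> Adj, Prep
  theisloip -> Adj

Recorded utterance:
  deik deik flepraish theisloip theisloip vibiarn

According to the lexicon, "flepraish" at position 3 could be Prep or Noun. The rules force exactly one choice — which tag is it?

Noun

Candidates per position — 1:deik {Adj,Prep}; 2:deik {Adj,Prep}; 3:flepraish {Prep,Noun}; 4:theisloip {Adj}; 5:theisloip {Adj}; 6:vibiarn {Adj}.
If word 1 were Prep, no tagging could satisfy rule 4; so word 1 is Adj.
If word 2 were Prep, no tagging could satisfy rule 4; so word 2 is Adj.
If word 3 were Prep, no tagging could satisfy rule 1; so word 3 is Noun.
The only consistent sequence is: Adj Adj Noun Adj Adj Adj.
Verifying each rule — rule 1 holds; rule 2 holds; rule 3 holds; rule 4 holds.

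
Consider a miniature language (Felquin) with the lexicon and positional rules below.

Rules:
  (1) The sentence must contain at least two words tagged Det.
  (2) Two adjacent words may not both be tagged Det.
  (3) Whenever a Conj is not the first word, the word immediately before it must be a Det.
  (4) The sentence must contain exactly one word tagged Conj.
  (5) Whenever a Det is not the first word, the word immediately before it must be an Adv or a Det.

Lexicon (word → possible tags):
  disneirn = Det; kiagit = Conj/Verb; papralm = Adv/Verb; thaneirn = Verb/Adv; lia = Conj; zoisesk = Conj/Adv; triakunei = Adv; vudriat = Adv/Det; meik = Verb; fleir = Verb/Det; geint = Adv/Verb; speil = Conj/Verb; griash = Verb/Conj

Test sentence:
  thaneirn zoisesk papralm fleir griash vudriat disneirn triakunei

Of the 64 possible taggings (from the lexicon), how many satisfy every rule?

Candidates per position — 1:thaneirn {Verb,Adv}; 2:zoisesk {Conj,Adv}; 3:papralm {Adv,Verb}; 4:fleir {Verb,Det}; 5:griash {Verb,Conj}; 6:vudriat {Adv,Det}; 7:disneirn {Det}; 8:triakunei {Adv}.
There are 64 candidate sequences in total.
The sequences that satisfy every rule: Verb Adv Adv Det Conj Adv Det Adv; Adv Adv Adv Det Conj Adv Det Adv.
Count = 2.

2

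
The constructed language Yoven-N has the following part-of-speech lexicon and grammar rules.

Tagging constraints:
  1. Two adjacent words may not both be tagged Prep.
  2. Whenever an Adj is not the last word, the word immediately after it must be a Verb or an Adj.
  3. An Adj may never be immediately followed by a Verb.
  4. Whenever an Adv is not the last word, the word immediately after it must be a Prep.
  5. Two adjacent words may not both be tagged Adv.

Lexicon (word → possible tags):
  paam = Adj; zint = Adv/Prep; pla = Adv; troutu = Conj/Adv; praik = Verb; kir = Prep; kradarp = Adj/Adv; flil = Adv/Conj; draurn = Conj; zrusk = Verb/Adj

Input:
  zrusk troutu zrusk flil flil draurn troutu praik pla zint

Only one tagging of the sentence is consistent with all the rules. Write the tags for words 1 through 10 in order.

Candidates per position — 1:zrusk {Verb,Adj}; 2:troutu {Conj,Adv}; 3:zrusk {Verb,Adj}; 4:flil {Adv,Conj}; 5:flil {Adv,Conj}; 6:draurn {Conj}; 7:troutu {Conj,Adv}; 8:praik {Verb}; 9:pla {Adv}; 10:zint {Adv,Prep}.
Position 1: Adj is ruled out by rule 2; that leaves Verb.
Position 2: Adv is ruled out by rule 4; that leaves Conj.
Position 3: Adj is ruled out by rule 2; that leaves Verb.
Position 4: Adv is ruled out by rule 4; that leaves Conj.
Position 5: Adv is ruled out by rule 4; that leaves Conj.
Position 7: Adv is ruled out by rule 4; that leaves Conj.
Position 10: Adv is ruled out by rule 4; that leaves Prep.
The unique satisfying tagging is: Verb Conj Verb Conj Conj Conj Conj Verb Adv Prep.
Check: rule 1 ✓; rule 2 ✓; rule 3 ✓; rule 4 ✓; rule 5 ✓.

Verb Conj Verb Conj Conj Conj Conj Verb Adv Prep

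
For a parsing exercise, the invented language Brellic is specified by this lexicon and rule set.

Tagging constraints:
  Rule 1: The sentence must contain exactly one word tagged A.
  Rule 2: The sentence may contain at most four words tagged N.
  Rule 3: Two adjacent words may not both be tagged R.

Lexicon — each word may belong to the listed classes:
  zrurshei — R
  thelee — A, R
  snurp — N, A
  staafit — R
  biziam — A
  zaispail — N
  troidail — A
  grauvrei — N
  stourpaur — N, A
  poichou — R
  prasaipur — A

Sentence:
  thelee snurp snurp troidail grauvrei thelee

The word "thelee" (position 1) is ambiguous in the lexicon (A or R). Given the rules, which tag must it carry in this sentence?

Candidates per position — 1:thelee {A,R}; 2:snurp {N,A}; 3:snurp {N,A}; 4:troidail {A}; 5:grauvrei {N}; 6:thelee {A,R}.
If word 1 were A, no tagging could satisfy rule 1; so word 1 is R.
If word 2 were A, no tagging could satisfy rule 1; so word 2 is N.
If word 3 were A, no tagging could satisfy rule 1; so word 3 is N.
If word 6 were A, no tagging could satisfy rule 1; so word 6 is R.
That leaves exactly one tagging: R N N A N R.
Checking: rule 1 ✓; rule 2 ✓; rule 3 ✓.

R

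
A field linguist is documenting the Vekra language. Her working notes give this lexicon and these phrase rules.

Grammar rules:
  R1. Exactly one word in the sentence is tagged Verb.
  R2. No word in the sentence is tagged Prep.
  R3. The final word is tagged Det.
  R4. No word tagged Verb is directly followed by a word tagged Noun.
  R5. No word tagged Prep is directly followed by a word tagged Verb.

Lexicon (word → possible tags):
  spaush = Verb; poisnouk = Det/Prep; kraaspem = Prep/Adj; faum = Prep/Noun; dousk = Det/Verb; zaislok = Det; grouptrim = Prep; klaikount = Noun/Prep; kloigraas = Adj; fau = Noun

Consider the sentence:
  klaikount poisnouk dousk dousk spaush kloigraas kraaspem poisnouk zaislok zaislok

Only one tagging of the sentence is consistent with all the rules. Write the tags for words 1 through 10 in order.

Candidates per position — 1:klaikount {Noun,Prep}; 2:poisnouk {Det,Prep}; 3:dousk {Det,Verb}; 4:dousk {Det,Verb}; 5:spaush {Verb}; 6:kloigraas {Adj}; 7:kraaspem {Prep,Adj}; 8:poisnouk {Det,Prep}; 9:zaislok {Det}; 10:zaislok {Det}.
Word 1 cannot be Prep — rule 2 would then fail for every completion. It is Noun.
Word 2 cannot be Prep — rule 2 would then fail for every completion. It is Det.
Word 3 cannot be Verb — rule 1 would then fail for every completion. It is Det.
Word 4 cannot be Verb — rule 1 would then fail for every completion. It is Det.
Word 7 cannot be Prep — rule 2 would then fail for every completion. It is Adj.
Word 8 cannot be Prep — rule 2 would then fail for every completion. It is Det.
The unique satisfying tagging is: Noun Det Det Det Verb Adj Adj Det Det Det.
Checking: rule 1 satisfied; rule 2 satisfied; rule 3 satisfied; rule 4 satisfied; rule 5 satisfied.

Noun Det Det Det Verb Adj Adj Det Det Det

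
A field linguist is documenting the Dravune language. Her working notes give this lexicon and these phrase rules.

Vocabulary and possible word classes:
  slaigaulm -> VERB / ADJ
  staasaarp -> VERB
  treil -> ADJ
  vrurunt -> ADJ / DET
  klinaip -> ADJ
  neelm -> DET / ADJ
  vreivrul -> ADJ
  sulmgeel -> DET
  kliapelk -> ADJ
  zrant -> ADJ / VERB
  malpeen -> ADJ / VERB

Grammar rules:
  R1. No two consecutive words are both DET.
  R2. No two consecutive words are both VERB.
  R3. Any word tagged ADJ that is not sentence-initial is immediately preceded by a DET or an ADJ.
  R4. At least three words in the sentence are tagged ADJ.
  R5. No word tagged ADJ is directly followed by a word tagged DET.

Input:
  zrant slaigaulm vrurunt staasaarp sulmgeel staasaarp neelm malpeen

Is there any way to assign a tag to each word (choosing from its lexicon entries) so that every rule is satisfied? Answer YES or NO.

YES

Candidates per position — 1:zrant {ADJ,VERB}; 2:slaigaulm {VERB,ADJ}; 3:vrurunt {ADJ,DET}; 4:staasaarp {VERB}; 5:sulmgeel {DET}; 6:staasaarp {VERB}; 7:neelm {DET,ADJ}; 8:malpeen {ADJ,VERB}.
One satisfying assignment: ADJ ADJ ADJ VERB DET VERB DET VERB.
Rule-by-rule: rule 1 satisfied; rule 2 satisfied; rule 3 satisfied; rule 4 satisfied; rule 5 satisfied.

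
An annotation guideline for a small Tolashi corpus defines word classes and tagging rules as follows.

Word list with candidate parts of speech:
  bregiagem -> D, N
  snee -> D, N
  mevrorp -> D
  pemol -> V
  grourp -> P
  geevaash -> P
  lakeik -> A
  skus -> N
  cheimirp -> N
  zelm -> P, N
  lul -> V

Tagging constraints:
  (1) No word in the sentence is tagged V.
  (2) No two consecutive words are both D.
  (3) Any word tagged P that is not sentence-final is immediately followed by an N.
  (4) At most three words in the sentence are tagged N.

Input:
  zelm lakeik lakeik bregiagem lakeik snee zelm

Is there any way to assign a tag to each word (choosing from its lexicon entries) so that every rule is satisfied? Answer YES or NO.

Candidates per position — 1:zelm {P,N}; 2:lakeik {A}; 3:lakeik {A}; 4:bregiagem {D,N}; 5:lakeik {A}; 6:snee {D,N}; 7:zelm {P,N}.
One satisfying assignment: N A A N A D N.
Check: rule 1 ok; rule 2 ok; rule 3 ok; rule 4 ok.

YES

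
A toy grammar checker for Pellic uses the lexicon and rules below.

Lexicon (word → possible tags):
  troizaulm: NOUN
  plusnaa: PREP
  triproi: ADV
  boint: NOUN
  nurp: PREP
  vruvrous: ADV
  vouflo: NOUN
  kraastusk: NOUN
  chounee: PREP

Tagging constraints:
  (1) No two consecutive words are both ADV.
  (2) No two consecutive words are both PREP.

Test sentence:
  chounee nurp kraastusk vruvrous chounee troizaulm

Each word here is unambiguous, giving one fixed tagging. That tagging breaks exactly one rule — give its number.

Fixed tagging: PREP PREP NOUN ADV PREP NOUN.
Applying the rules: R1 pass, R2 fail.
Only rule 2 fails.

2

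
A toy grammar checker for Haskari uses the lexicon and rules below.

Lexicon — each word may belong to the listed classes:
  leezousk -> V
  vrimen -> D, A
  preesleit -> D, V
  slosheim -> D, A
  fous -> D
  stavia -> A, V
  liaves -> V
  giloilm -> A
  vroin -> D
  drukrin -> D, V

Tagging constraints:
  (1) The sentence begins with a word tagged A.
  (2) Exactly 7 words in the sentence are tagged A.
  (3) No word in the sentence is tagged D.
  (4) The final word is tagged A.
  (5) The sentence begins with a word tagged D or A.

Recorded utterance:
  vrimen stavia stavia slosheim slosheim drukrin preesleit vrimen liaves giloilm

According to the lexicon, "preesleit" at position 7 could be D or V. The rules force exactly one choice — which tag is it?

Candidates per position — 1:vrimen {D,A}; 2:stavia {A,V}; 3:stavia {A,V}; 4:slosheim {D,A}; 5:slosheim {D,A}; 6:drukrin {D,V}; 7:preesleit {D,V}; 8:vrimen {D,A}; 9:liaves {V}; 10:giloilm {A}.
Position 1: D is ruled out by rule 1; that leaves A.
Position 2: V is ruled out by rule 2; that leaves A.
Position 3: V is ruled out by rule 2; that leaves A.
Position 4: D is ruled out by rule 2; that leaves A.
Position 5: D is ruled out by rule 2; that leaves A.
Position 6: D is ruled out by rule 3; that leaves V.
Position 7: D is ruled out by rule 3; that leaves V.
Position 8: D is ruled out by rule 2; that leaves A.
The unique satisfying tagging is: A A A A A V V A V A.
Rule-by-rule: rule 1 satisfied; rule 2 satisfied; rule 3 satisfied; rule 4 satisfied; rule 5 satisfied.

V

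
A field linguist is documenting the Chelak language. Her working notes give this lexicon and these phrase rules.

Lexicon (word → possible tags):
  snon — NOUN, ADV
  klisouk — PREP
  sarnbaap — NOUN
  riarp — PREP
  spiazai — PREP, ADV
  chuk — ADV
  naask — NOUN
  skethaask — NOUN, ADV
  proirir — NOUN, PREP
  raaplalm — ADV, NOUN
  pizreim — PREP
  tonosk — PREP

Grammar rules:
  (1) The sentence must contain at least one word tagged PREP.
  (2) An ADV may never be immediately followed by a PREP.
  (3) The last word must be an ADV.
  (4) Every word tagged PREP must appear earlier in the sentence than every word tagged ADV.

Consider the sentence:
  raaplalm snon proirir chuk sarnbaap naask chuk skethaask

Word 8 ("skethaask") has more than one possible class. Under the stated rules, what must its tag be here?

ADV

Candidates per position — 1:raaplalm {ADV,NOUN}; 2:snon {NOUN,ADV}; 3:proirir {NOUN,PREP}; 4:chuk {ADV}; 5:sarnbaap {NOUN}; 6:naask {NOUN}; 7:chuk {ADV}; 8:skethaask {NOUN,ADV}.
Word 3 cannot be NOUN — rule 1 would then fail for every completion. It is PREP.
Word 8 cannot be NOUN — rule 3 would then fail for every completion. It is ADV.
Word 1 cannot be ADV — rule 4 would then fail for every completion. It is NOUN.
Word 2 cannot be ADV — rule 2 would then fail for every completion. It is NOUN.
That leaves exactly one tagging: NOUN NOUN PREP ADV NOUN NOUN ADV ADV.
Rule-by-rule: rule 1 ok; rule 2 ok; rule 3 ok; rule 4 ok.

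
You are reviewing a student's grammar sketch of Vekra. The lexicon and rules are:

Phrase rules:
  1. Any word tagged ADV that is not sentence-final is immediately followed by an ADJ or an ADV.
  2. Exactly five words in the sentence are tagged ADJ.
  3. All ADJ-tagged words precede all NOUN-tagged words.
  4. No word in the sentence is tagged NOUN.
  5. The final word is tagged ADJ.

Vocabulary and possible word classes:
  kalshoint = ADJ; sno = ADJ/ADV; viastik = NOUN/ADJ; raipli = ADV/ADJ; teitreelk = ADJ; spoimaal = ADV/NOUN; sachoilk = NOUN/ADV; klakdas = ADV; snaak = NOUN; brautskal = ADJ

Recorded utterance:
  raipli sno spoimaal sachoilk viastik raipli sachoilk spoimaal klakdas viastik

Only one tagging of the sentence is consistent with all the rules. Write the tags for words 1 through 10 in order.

Candidates per position — 1:raipli {ADV,ADJ}; 2:sno {ADJ,ADV}; 3:spoimaal {ADV,NOUN}; 4:sachoilk {NOUN,ADV}; 5:viastik {NOUN,ADJ}; 6:raipli {ADV,ADJ}; 7:sachoilk {NOUN,ADV}; 8:spoimaal {ADV,NOUN}; 9:klakdas {ADV}; 10:viastik {NOUN,ADJ}.
Position 1: tagging it ADV would leave rule 2 unsatisfiable, so it must be ADJ.
Position 2: tagging it ADV would leave rule 2 unsatisfiable, so it must be ADJ.
Position 3: tagging it NOUN would leave rule 4 unsatisfiable, so it must be ADV.
Position 4: tagging it NOUN would leave rule 1 unsatisfiable, so it must be ADV.
Position 5: tagging it NOUN would leave rule 1 unsatisfiable, so it must be ADJ.
Position 6: tagging it ADV would leave rule 2 unsatisfiable, so it must be ADJ.
Position 7: tagging it NOUN would leave rule 4 unsatisfiable, so it must be ADV.
Position 8: tagging it NOUN would leave rule 1 unsatisfiable, so it must be ADV.
Position 10: tagging it NOUN would leave rule 1 unsatisfiable, so it must be ADJ.
The only consistent sequence is: ADJ ADJ ADV ADV ADJ ADJ ADV ADV ADV ADJ.
Verifying each rule — rule 1 satisfied; rule 2 satisfied; rule 3 satisfied; rule 4 satisfied; rule 5 satisfied.

ADJ ADJ ADV ADV ADJ ADJ ADV ADV ADV ADJ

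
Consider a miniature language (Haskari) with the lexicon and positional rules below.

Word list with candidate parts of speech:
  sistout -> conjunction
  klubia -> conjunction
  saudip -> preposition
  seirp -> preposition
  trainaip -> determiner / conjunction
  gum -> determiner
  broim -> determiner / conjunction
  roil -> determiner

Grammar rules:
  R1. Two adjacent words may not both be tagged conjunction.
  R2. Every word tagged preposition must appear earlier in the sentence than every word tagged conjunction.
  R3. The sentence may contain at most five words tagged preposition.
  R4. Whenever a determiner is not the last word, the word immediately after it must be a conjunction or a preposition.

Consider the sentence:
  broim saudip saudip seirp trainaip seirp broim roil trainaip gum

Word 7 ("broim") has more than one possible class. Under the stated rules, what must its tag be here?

Candidates per position — 1:broim {determiner,conjunction}; 2:saudip {preposition}; 3:saudip {preposition}; 4:seirp {preposition}; 5:trainaip {determiner,conjunction}; 6:seirp {preposition}; 7:broim {determiner,conjunction}; 8:roil {determiner}; 9:trainaip {determiner,conjunction}; 10:gum {determiner}.
If word 1 were conjunction, no tagging could satisfy rule 2; so word 1 is determiner.
If word 5 were conjunction, no tagging could satisfy rule 2; so word 5 is determiner.
If word 7 were determiner, no tagging could satisfy rule 4; so word 7 is conjunction.
If word 9 were determiner, no tagging could satisfy rule 4; so word 9 is conjunction.
So the tagging must be: determiner preposition preposition preposition determiner preposition conjunction determiner conjunction determiner.
Checking: rule 1 ✓; rule 2 ✓; rule 3 ✓; rule 4 ✓.

conjunction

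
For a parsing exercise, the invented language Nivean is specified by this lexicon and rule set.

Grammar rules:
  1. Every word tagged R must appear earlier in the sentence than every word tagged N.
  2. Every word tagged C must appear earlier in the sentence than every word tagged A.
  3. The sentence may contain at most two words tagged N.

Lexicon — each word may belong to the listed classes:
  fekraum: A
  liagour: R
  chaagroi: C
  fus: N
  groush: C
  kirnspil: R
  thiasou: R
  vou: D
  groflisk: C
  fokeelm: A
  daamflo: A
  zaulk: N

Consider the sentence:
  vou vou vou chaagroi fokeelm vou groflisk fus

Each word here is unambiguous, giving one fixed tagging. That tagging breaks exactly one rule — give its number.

Fixed tagging: D D D C A D C N.
Applying the rules: R1 pass, R2 fail, R3 pass.
Only rule 2 fails.

2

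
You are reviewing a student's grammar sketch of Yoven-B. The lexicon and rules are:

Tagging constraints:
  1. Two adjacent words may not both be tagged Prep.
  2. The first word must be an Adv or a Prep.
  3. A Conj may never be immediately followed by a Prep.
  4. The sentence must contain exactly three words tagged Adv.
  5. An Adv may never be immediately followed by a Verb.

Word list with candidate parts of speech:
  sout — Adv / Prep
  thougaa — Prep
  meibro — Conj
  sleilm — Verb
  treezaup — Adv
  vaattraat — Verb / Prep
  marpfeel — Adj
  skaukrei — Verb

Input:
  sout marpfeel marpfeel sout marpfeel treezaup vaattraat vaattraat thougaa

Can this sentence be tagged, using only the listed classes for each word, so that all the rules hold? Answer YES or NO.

YES

Candidates per position — 1:sout {Adv,Prep}; 2:marpfeel {Adj}; 3:marpfeel {Adj}; 4:sout {Adv,Prep}; 5:marpfeel {Adj}; 6:treezaup {Adv}; 7:vaattraat {Verb,Prep}; 8:vaattraat {Verb,Prep}; 9:thougaa {Prep}.
One satisfying assignment: Adv Adj Adj Adv Adj Adv Prep Verb Prep.
Checking: rule 1 holds; rule 2 holds; rule 3 holds; rule 4 holds; rule 5 holds.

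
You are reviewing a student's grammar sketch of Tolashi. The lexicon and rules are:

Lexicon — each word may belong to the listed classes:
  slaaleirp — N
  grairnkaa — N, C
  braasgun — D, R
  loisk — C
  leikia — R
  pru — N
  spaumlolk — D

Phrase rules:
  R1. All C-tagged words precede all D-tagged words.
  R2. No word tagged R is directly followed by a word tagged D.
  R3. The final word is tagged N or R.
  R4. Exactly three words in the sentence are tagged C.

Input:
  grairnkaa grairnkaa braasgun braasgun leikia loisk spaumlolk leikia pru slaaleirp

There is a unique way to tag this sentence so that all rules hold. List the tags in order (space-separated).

Candidates per position — 1:grairnkaa {N,C}; 2:grairnkaa {N,C}; 3:braasgun {D,R}; 4:braasgun {D,R}; 5:leikia {R}; 6:loisk {C}; 7:spaumlolk {D}; 8:leikia {R}; 9:pru {N}; 10:slaaleirp {N}.
Word 1 cannot be N — rule 4 would then fail for every completion. It is C.
Word 2 cannot be N — rule 4 would then fail for every completion. It is C.
Word 3 cannot be D — rule 1 would then fail for every completion. It is R.
Word 4 cannot be D — rule 1 would then fail for every completion. It is R.
The only consistent sequence is: C C R R R C D R N N.
Checking: rule 1 holds; rule 2 holds; rule 3 holds; rule 4 holds.

C C R R R C D R N N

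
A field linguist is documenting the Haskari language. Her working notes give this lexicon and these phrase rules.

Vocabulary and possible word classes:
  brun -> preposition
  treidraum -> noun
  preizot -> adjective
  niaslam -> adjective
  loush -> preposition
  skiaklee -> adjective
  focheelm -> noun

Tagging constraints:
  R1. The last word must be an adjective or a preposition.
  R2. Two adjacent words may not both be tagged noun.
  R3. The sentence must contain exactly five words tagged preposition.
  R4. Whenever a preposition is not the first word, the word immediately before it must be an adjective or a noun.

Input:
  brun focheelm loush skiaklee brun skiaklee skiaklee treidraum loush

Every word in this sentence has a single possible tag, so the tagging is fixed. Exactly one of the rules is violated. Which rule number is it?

Fixed tagging: preposition noun preposition adjective preposition adjective adjective noun preposition.
Rule check: R1 pass, R2 pass, R3 fail, R4 pass.
Only rule 3 fails.

3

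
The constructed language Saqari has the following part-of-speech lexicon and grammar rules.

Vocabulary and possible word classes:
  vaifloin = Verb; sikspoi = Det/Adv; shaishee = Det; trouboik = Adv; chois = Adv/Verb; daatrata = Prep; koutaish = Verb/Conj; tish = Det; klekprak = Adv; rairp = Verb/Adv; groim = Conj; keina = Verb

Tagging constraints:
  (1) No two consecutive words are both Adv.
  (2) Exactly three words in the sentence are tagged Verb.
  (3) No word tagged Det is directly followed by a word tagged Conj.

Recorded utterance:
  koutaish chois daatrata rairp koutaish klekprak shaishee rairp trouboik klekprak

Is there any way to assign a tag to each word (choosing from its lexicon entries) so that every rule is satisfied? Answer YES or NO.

NO

Candidates per position — 1:koutaish {Verb,Conj}; 2:chois {Adv,Verb}; 3:daatrata {Prep}; 4:rairp {Verb,Adv}; 5:koutaish {Verb,Conj}; 6:klekprak {Adv}; 7:shaishee {Det}; 8:rairp {Verb,Adv}; 9:trouboik {Adv}; 10:klekprak {Adv}.
Rule 1 cannot be satisfied by any choice of tags from the lexicon.
So there is no consistent tagging.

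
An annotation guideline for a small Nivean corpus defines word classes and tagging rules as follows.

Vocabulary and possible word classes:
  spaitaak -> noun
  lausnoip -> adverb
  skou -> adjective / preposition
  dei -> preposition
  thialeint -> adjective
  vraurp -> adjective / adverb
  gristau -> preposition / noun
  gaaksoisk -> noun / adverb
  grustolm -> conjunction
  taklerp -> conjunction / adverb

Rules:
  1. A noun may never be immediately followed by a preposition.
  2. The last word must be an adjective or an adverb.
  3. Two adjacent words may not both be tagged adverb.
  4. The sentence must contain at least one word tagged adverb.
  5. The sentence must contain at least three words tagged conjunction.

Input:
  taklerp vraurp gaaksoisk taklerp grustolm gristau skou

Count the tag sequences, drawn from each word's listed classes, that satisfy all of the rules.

4

Candidates per position — 1:taklerp {conjunction,adverb}; 2:vraurp {adjective,adverb}; 3:gaaksoisk {noun,adverb}; 4:taklerp {conjunction,adverb}; 5:grustolm {conjunction}; 6:gristau {preposition,noun}; 7:skou {adjective,preposition}.
There are 64 candidate sequences in total.
The sequences that satisfy every rule: conjunction adjective adverb conjunction conjunction preposition adjective; conjunction adjective adverb conjunction conjunction noun adjective; conjunction adverb noun conjunction conjunction preposition adjective; conjunction adverb noun conjunction conjunction noun adjective.
Count = 4.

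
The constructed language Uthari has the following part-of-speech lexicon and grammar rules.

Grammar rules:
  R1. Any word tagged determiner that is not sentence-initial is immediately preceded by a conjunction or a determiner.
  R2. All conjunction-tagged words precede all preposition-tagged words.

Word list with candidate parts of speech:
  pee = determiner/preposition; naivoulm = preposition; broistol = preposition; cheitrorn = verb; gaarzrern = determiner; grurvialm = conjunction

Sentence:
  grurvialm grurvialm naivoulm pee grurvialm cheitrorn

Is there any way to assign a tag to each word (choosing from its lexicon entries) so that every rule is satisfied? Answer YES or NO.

Candidates per position — 1:grurvialm {conjunction}; 2:grurvialm {conjunction}; 3:naivoulm {preposition}; 4:pee {determiner,preposition}; 5:grurvialm {conjunction}; 6:cheitrorn {verb}.
Rule 2 cannot be satisfied by any choice of tags from the lexicon.
So there is no consistent tagging.

NO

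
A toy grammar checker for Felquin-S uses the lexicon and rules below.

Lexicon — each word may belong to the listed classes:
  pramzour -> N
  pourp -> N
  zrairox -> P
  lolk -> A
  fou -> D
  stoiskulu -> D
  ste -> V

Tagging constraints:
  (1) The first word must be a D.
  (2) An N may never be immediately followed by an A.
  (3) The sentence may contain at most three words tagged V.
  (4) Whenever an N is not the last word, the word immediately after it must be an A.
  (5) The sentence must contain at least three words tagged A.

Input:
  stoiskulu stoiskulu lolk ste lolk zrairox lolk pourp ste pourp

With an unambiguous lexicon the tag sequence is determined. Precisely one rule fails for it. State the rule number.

Fixed tagging: D D A V A P A N V N.
Rule check: R1 ✓, R2 ✓, R3 ✓, R4 ✗, R5 ✓.
Only rule 4 fails.

4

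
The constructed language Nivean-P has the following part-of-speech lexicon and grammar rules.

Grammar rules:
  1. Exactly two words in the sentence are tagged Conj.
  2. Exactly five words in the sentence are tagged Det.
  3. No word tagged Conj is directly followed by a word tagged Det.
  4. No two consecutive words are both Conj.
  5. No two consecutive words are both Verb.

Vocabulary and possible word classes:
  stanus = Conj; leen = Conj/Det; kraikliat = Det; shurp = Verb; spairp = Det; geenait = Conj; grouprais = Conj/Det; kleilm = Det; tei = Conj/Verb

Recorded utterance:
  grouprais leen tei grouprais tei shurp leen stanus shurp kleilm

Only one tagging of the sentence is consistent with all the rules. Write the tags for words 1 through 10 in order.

Candidates per position — 1:grouprais {Conj,Det}; 2:leen {Conj,Det}; 3:tei {Conj,Verb}; 4:grouprais {Conj,Det}; 5:tei {Conj,Verb}; 6:shurp {Verb}; 7:leen {Conj,Det}; 8:stanus {Conj}; 9:shurp {Verb}; 10:kleilm {Det}.
Position 1: tagging it Conj would leave rule 2 unsatisfiable, so it must be Det.
Position 2: tagging it Conj would leave rule 2 unsatisfiable, so it must be Det.
Position 4: tagging it Conj would leave rule 2 unsatisfiable, so it must be Det.
Position 5: tagging it Verb would leave rule 5 unsatisfiable, so it must be Conj.
Position 7: tagging it Conj would leave rule 1 unsatisfiable, so it must be Det.
Position 3: tagging it Conj would leave rule 1 unsatisfiable, so it must be Verb.
The only consistent sequence is: Det Det Verb Det Conj Verb Det Conj Verb Det.
Rule-by-rule: rule 1 ✓; rule 2 ✓; rule 3 ✓; rule 4 ✓; rule 5 ✓.

Det Det Verb Det Conj Verb Det Conj Verb Det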